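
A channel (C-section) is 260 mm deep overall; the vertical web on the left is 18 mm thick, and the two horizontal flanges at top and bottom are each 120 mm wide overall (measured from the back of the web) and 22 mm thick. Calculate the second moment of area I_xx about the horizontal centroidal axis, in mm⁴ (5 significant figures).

Treat the section as a set of non-overlapping primitives; coordinates are from the bounding-box lower-left.
Web: 18 × 260, A = 4 680 mm², y = 130 mm, Ī = 26 364 000 mm⁴.
Top flange (beyond web): 102 × 22, A = 2 244 mm², y = 249 mm, Ī = 90 508 mm⁴.
Bottom flange (beyond web): 102 × 22, A = 2 244 mm², y = 11 mm, Ī = 90 508 mm⁴.
By symmetry the centroid is at mid-height, ȳ = 130 mm.
Transfer each piece to the horizontal centroidal axis using Ī + A·d² with d = y − 130:
  web: d = 0 mm → contributes +26 364 000 mm⁴
  top flange (beyond web): d = 119 mm → contributes +31 867 792 mm⁴
  bottom flange (beyond web): d = -119 mm → contributes +31 867 792 mm⁴
Total I = 90 099 584 mm⁴.

I_xx ≈ 9.0100 × 10⁷ mm⁴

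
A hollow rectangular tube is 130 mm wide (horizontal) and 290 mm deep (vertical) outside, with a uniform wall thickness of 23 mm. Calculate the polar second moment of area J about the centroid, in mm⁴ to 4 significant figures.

Treat the section as a set of non-overlapping primitives; coordinates are from the bounding-box lower-left.
Outer rectangle: 130 × 290, A = 37 700 mm², y = 145 mm, Ī = 264 214 167 mm⁴.
Inner void (subtracted): 84 × 244, A = 20 496 mm², y = 145 mm, Ī = 101 687 488 mm⁴.
By symmetry the centroid is at mid-height, ȳ = 145 mm.
All pieces are centred on the centroidal x-axis, so I = ΣĪ (holes subtracted) = 162 526 679 mm⁴.
Repeating about the centroidal y-axis gives I_y = 41 042 519 mm⁴.
Polar second moment: J = I_x + I_y = 203 569 197 mm⁴.

J ≈ 2.036 × 10⁸ mm⁴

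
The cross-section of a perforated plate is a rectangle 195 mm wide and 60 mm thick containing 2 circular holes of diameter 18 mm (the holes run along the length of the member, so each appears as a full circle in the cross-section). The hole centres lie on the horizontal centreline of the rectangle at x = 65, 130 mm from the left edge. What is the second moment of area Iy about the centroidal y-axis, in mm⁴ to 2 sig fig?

Decompose the section into non-overlapping parts with the origin at the bottom-left of its bounding rectangle.
Plate: 195 × 60, A = 11 700 mm², x = 97.5 mm, Ī = 37 074 375 mm⁴.
Hole 1 (subtracted): ⌀18, A = 254.5 mm², x = 65 mm, Ī = 5 153 mm⁴.
Hole 2 (subtracted): ⌀18, A = 254.5 mm², x = 130 mm, Ī = 5 153 mm⁴.
By symmetry the centroid is at mid-width, x̄ = 97.5 mm.
Transfer each piece to the centroidal y-axis using Ī + A·d² with d = x − 97.5:
  plate: d = 0 mm → contributes +37 074 375 mm⁴
  hole 1: d = -32.5 mm → contributes −273 936 mm⁴
  hole 2: d = 32.5 mm → contributes −273 936 mm⁴
Total I = 36 526 503 mm⁴.

Iy ≈ 3.7 × 10⁷ mm⁴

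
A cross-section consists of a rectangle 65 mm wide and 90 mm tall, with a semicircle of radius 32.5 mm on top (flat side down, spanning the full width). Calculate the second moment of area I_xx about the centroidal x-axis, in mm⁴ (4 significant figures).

Decompose the section into non-overlapping parts with the origin at the bottom-left of its bounding rectangle.
Rectangular body: 65 × 90, A = 5 850 mm², y = 45 mm, Ī = 3 948 750 mm⁴.
Semicircular cap: semicircle r = 32.5, A = 1659.15 mm², y = 103.793 mm, Ī = 122 452 mm⁴.
Centroid: ȳ = ΣA·y / ΣA = 57.9905 mm.
Transfer each piece to the centroidal x-axis using Ī + A·d² with d = y − 57.9905:
  rectangular body: d = -12.9905 mm → contributes +4 935 949 mm⁴
  semicircular cap: d = 45.803 mm → contributes +3 603 211 mm⁴
Total I = 8 539 160 mm⁴.

I_xx ≈ 8.539 × 10⁶ mm⁴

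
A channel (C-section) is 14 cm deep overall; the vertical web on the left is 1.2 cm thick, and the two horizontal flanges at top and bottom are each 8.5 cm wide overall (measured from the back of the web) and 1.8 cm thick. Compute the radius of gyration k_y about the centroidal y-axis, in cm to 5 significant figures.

k_y ≈ 2.6557 cm

Split into non-overlapping primitives; take the origin at the lower-left of the bounding box.
Web: 1.2 × 14, A = 16.8 cm², x = 0.6 cm, Ī = 2.016 cm⁴.
Top flange (beyond web): 7.3 × 1.8, A = 13.14 cm², x = 4.85 cm, Ī = 58.35255 cm⁴.
Bottom flange (beyond web): 7.3 × 1.8, A = 13.14 cm², x = 4.85 cm, Ī = 58.35255 cm⁴.
Centroid: x̄ = ΣA·x / ΣA = 3.192618 cm.
Transfer each piece to the centroidal y-axis using Ī + A·d² with d = x − 3.192618:
  web: d = -2.592618 cm → contributes +114.9401 cm⁴
  top flange (beyond web): d = 1.657382 cm → contributes +94.447 cm⁴
  bottom flange (beyond web): d = 1.657382 cm → contributes +94.447 cm⁴
Total I = 303.8341 cm⁴.
Radius of gyration: k = √(I/A) = √(303.8341 / 43.08) = 2.655708 cm.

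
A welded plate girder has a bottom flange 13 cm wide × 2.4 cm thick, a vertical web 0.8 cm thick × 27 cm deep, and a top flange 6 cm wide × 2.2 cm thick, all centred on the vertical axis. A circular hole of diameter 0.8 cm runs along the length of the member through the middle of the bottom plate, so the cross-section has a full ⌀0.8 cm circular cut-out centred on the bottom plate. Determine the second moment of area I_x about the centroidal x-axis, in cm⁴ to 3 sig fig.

Split into non-overlapping primitives; take the origin at the lower-left of the bounding box.
Bottom plate: 13 × 2.4, A = 31.2 cm², y = 1.2 cm, Ī = 14.976 cm⁴.
Web plate: 0.8 × 27, A = 21.6 cm², y = 15.9 cm, Ī = 1312.2 cm⁴.
Top plate: 6 × 2.2, A = 13.2 cm², y = 30.5 cm, Ī = 5.324 cm⁴.
Hole (subtracted): ⌀0.8, A = 0.50265 cm², y = 1.2 cm, Ī = 0.020106 cm⁴.
Centroid: ȳ = ΣA·y / ΣA = 11.953 cm.
Transfer each piece to the centroidal x-axis using Ī + A·d² with d = y − 11.953:
  bottom plate: d = -10.753 cm → contributes +3622.4 cm⁴
  web plate: d = 3.9472 cm → contributes +1648.7 cm⁴
  top plate: d = 18.547 cm → contributes +4546.1 cm⁴
  hole: d = -10.753 cm → contributes −58.138 cm⁴
Total I = 9759.1 cm⁴.

I_x ≈ 9760 cm⁴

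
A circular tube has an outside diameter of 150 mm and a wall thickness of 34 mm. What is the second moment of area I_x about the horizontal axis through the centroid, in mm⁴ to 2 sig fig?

Split into non-overlapping primitives; take the origin at the lower-left of the bounding box.
Outer circle: ⌀150, A = 17 671 mm², y = 75 mm, Ī = 24 850 489 mm⁴.
Bore (subtracted): ⌀82, A = 5 281 mm², y = 75 mm, Ī = 2 219 347 mm⁴.
By symmetry the centroid is at mid-height, ȳ = 75 mm.
All pieces are centred on the horizontal axis through the centroid, so I = ΣĪ (holes subtracted) = 22 631 141 mm⁴.

I_x ≈ 2.3 × 10⁷ mm⁴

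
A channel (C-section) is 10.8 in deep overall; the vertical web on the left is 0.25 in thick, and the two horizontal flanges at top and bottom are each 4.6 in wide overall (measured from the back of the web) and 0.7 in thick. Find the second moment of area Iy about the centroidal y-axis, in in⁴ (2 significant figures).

Iy ≈ 20 in⁴

Split into non-overlapping primitives; take the origin at the lower-left of the bounding box.
Web: 0.25 × 10.8, A = 2.7 in², x = 0.125 in, Ī = 0.01406 in⁴.
Top flange (beyond web): 4.35 × 0.7, A = 3.045 in², x = 2.425 in, Ī = 4.802 in⁴.
Bottom flange (beyond web): 4.35 × 0.7, A = 3.045 in², x = 2.425 in, Ī = 4.802 in⁴.
Centroid: x̄ = ΣA·x / ΣA = 1.719 in.
Transfer each piece to the centroidal y-axis using Ī + A·d² with d = x − 1.719:
  web: d = -1.594 in → contributes +6.87 in⁴
  top flange (beyond web): d = 0.7065 in → contributes +6.321 in⁴
  bottom flange (beyond web): d = 0.7065 in → contributes +6.321 in⁴
Total I = 19.51 in⁴.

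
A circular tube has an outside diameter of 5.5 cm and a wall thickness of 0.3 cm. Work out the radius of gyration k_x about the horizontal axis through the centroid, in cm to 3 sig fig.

Break the section into simple shapes (no overlaps), measuring from the bottom-left corner of the bounding box.
Outer circle: ⌀5.5, A = 23.758 cm², y = 2.75 cm, Ī = 44.918 cm⁴.
Bore (subtracted): ⌀4.9, A = 18.857 cm², y = 2.75 cm, Ī = 28.298 cm⁴.
By symmetry the centroid is at mid-height, ȳ = 2.75 cm.
All pieces are centred on the horizontal axis through the centroid, so I = ΣĪ (holes subtracted) = 16.62 cm⁴.
Radius of gyration: k = √(I/A) = √(16.62 / 4.9009) = 1.8415 cm.

k_x ≈ 1.84 cm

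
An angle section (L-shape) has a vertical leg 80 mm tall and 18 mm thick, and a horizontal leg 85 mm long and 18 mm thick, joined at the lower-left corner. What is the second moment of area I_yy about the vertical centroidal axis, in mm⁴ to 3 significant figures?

Treat the section as a set of non-overlapping primitives; coordinates are from the bounding-box lower-left.
Vertical leg: 18 × 80, A = 1 440 mm², x = 9 mm, Ī = 38 880 mm⁴.
Horizontal leg (remainder): 67 × 18, A = 1 206 mm², x = 51.5 mm, Ī = 451 145 mm⁴.
Centroid: x̄ = ΣA·x / ΣA = 28.371 mm.
Transfer each piece to the vertical centroidal axis using Ī + A·d² with d = x − 28.371:
  vertical leg: d = -19.371 mm → contributes +579 205 mm⁴
  horizontal leg (remainder): d = 23.129 mm → contributes +1 096 309 mm⁴
Total I = 1 675 514 mm⁴.

I_yy ≈ 1.68 × 10⁶ mm⁴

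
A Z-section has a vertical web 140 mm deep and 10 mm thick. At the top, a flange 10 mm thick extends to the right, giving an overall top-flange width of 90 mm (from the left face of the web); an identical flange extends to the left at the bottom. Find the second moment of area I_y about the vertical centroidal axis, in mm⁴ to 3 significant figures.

I_y ≈ 4.11 × 10⁶ mm⁴

Decompose the section into non-overlapping parts with the origin at the bottom-left of its bounding rectangle.
Web: 10 × 140, A = 1 400 mm², x = 85 mm, Ī = 11 667 mm⁴.
Top flange (beyond web): 80 × 10, A = 800 mm², x = 130 mm, Ī = 426 667 mm⁴.
Bottom flange (beyond web): 80 × 10, A = 800 mm², x = 40 mm, Ī = 426 667 mm⁴.
Centroid: x̄ = ΣA·x / ΣA = 85 mm.
Transfer each piece to the vertical centroidal axis using Ī + A·d² with d = x − 85:
  web: d = 0 mm → contributes +11 667 mm⁴
  top flange (beyond web): d = 45 mm → contributes +2 046 667 mm⁴
  bottom flange (beyond web): d = -45 mm → contributes +2 046 667 mm⁴
Total I = 4 105 000 mm⁴.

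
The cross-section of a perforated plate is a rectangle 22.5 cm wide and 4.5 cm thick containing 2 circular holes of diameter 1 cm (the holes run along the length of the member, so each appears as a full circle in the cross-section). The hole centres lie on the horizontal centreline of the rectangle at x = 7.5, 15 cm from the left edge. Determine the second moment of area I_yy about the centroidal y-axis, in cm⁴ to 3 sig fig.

Break the section into simple shapes (no overlaps), measuring from the bottom-left corner of the bounding box.
Plate: 22.5 × 4.5, A = 101.25 cm², x = 11.25 cm, Ī = 4271.5 cm⁴.
Hole 1 (subtracted): ⌀1, A = 0.7854 cm², x = 7.5 cm, Ī = 0.049087 cm⁴.
Hole 2 (subtracted): ⌀1, A = 0.7854 cm², x = 15 cm, Ī = 0.049087 cm⁴.
By symmetry the centroid is at mid-width, x̄ = 11.25 cm.
Transfer each piece to the centroidal y-axis using Ī + A·d² with d = x − 11.25:
  plate: d = 0 cm → contributes +4271.5 cm⁴
  hole 1: d = -3.75 cm → contributes −11.094 cm⁴
  hole 2: d = 3.75 cm → contributes −11.094 cm⁴
Total I = 4249.3 cm⁴.

I_yy ≈ 4250 cm⁴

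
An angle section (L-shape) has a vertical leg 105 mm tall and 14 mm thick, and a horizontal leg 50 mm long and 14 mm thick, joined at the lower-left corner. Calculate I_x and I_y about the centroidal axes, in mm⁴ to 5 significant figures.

Treat the section as a set of non-overlapping primitives; coordinates are from the bounding-box lower-left.
Vertical leg: 14 × 105, A = 1 470 mm², y = 52.5 mm, Ī = 1 350 563 mm⁴.
Horizontal leg (remainder): 36 × 14, A = 504 mm², y = 7 mm, Ī = 8 232 mm⁴.
Centroid: ȳ = ΣA·y / ΣA = 40.88298 mm.
Transfer each piece to the centroidal x-axis using Ī + A·d² with d = y − 40.88298:
  vertical leg: d = 11.61702 mm → contributes +1 548 947 mm⁴
  horizontal leg (remainder): d = -33.88298 mm → contributes +586852.3 mm⁴
Total I = 2 135 799 mm⁴.
For the y-axis: x̄ = 13.38298 mm.
Repeating about the centroidal y-axis gives I_y = 313016.5 mm⁴.

I_x ≈ 2.1358 × 10⁶ mm⁴, I_y ≈ 3.1302 × 10⁵ mm⁴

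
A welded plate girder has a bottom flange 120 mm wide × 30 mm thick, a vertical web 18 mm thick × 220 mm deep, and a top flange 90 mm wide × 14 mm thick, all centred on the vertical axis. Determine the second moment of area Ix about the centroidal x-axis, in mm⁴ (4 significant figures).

Ix ≈ 7.938 × 10⁷ mm⁴

Treat the section as a set of non-overlapping primitives; coordinates are from the bounding-box lower-left.
Bottom plate: 120 × 30, A = 3 600 mm², y = 15 mm, Ī = 270 000 mm⁴.
Web plate: 18 × 220, A = 3 960 mm², y = 140 mm, Ī = 15 972 000 mm⁴.
Top plate: 90 × 14, A = 1 260 mm², y = 257 mm, Ī = 20 580 mm⁴.
Centroid: ȳ = ΣA·y / ΣA = 105.694 mm.
Transfer each piece to the centroidal x-axis using Ī + A·d² with d = y − 105.694:
  bottom plate: d = -90.6939 mm → contributes +29 881 366 mm⁴
  web plate: d = 34.3061 mm → contributes +20 632 564 mm⁴
  top plate: d = 151.306 mm → contributes +28 866 444 mm⁴
Total I = 79 380 373 mm⁴.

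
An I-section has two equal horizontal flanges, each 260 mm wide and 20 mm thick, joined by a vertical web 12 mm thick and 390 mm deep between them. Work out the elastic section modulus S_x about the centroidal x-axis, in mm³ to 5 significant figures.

Decompose the section into non-overlapping parts with the origin at the bottom-left of its bounding rectangle.
Bottom flange: 260 × 20, A = 5 200 mm², y = 10 mm, Ī = 173333.3 mm⁴.
Web: 12 × 390, A = 4 680 mm², y = 215 mm, Ī = 59 319 000 mm⁴.
Top flange: 260 × 20, A = 5 200 mm², y = 420 mm, Ī = 173333.3 mm⁴.
By symmetry the centroid is at mid-height, ȳ = 215 mm.
Transfer each piece to the centroidal x-axis using Ī + A·d² with d = y − 215:
  bottom flange: d = -205 mm → contributes +218 703 333 mm⁴
  web: d = 0 mm → contributes +59 319 000 mm⁴
  top flange: d = 205 mm → contributes +218 703 333 mm⁴
Total I = 496 725 667 mm⁴.
Extreme fibre distance c = 215 mm; S = I/c = 2 310 352 mm³.

S_x ≈ 2.3104 × 10⁶ mm³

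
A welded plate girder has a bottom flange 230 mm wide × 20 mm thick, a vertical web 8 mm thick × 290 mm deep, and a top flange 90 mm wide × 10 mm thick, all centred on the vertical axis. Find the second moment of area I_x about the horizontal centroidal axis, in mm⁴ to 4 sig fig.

I_x ≈ 1.045 × 10⁸ mm⁴

Split into non-overlapping primitives; take the origin at the lower-left of the bounding box.
Bottom plate: 230 × 20, A = 4 600 mm², y = 10 mm, Ī = 153 333 mm⁴.
Web plate: 8 × 290, A = 2 320 mm², y = 165 mm, Ī = 16 259 333 mm⁴.
Top plate: 90 × 10, A = 900 mm², y = 315 mm, Ī = 7 500 mm⁴.
Centroid: ȳ = ΣA·y / ΣA = 91.087 mm.
Transfer each piece to the horizontal centroidal axis using Ī + A·d² with d = y − 91.087:
  bottom plate: d = -81.087 mm → contributes +30 398 768 mm⁴
  web plate: d = 73.913 mm → contributes +28 933 813 mm⁴
  top plate: d = 223.913 mm → contributes +45 130 846 mm⁴
Total I = 104 463 428 mm⁴.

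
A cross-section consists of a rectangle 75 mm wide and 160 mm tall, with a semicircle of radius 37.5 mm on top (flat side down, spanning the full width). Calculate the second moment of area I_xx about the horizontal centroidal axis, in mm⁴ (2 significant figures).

I_xx ≈ 4.3 × 10⁷ mm⁴

Break the section into simple shapes (no overlaps), measuring from the bottom-left corner of the bounding box.
Rectangular body: 75 × 160, A = 12 000 mm², y = 80 mm, Ī = 25 600 000 mm⁴.
Semicircular cap: semicircle r = 37.5, A = 2 209 mm², y = 175.9 mm, Ī = 217 049 mm⁴.
Centroid: ȳ = ΣA·y / ΣA = 94.91 mm.
Transfer each piece to the horizontal centroidal axis using Ī + A·d² with d = y − 94.91:
  rectangular body: d = -14.91 mm → contributes +28 268 091 mm⁴
  semicircular cap: d = 81 mm → contributes +14 711 426 mm⁴
Total I = 42 979 517 mm⁴.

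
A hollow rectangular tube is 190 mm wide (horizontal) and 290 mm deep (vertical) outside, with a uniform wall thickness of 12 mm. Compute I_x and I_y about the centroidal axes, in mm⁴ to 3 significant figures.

Break the section into simple shapes (no overlaps), measuring from the bottom-left corner of the bounding box.
Outer rectangle: 190 × 290, A = 55 100 mm², y = 145 mm, Ī = 386 159 167 mm⁴.
Inner void (subtracted): 166 × 266, A = 44 156 mm², y = 145 mm, Ī = 260 358 495 mm⁴.
By symmetry the centroid is at mid-height, ȳ = 145 mm.
All pieces are centred on the centroidal x-axis, so I = ΣĪ (holes subtracted) = 125 800 672 mm⁴.
Repeating about the centroidal y-axis gives I_y = 64 362 272 mm⁴.

I_x ≈ 1.26 × 10⁸ mm⁴, I_y ≈ 6.44 × 10⁷ mm⁴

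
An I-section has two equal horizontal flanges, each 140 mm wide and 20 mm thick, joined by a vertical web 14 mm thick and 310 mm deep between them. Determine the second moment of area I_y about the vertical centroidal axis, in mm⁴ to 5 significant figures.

I_y ≈ 9.2176 × 10⁶ mm⁴

Break the section into simple shapes (no overlaps), measuring from the bottom-left corner of the bounding box.
Bottom flange: 140 × 20, A = 2 800 mm², x = 70 mm, Ī = 4 573 333 mm⁴.
Web: 14 × 310, A = 4 340 mm², x = 70 mm, Ī = 70886.67 mm⁴.
Top flange: 140 × 20, A = 2 800 mm², x = 70 mm, Ī = 4 573 333 mm⁴.
By symmetry the centroid is at mid-width, x̄ = 70 mm.
All pieces are centred on the vertical centroidal axis, so I = ΣĪ = 9 217 553 mm⁴.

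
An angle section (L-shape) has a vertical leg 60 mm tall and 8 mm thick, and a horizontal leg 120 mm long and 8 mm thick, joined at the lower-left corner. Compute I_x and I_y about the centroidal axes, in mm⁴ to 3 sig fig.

Break the section into simple shapes (no overlaps), measuring from the bottom-left corner of the bounding box.
Vertical leg: 8 × 60, A = 480 mm², y = 30 mm, Ī = 144 000 mm⁴.
Horizontal leg (remainder): 112 × 8, A = 896 mm², y = 4 mm, Ī = 4778.7 mm⁴.
Centroid: ȳ = ΣA·y / ΣA = 13.07 mm.
Transfer each piece to the centroidal x-axis using Ī + A·d² with d = y − 13.07:
  vertical leg: d = 16.93 mm → contributes +281 584 mm⁴
  horizontal leg (remainder): d = -9.0698 mm → contributes +78 484 mm⁴
Total I = 360 068 mm⁴.
For the y-axis: x̄ = 43.07 mm.
Repeating about the centroidal y-axis gives I_y = 2 064 388 mm⁴.

I_x ≈ 3.60 × 10⁵ mm⁴, I_y ≈ 2.06 × 10⁶ mm⁴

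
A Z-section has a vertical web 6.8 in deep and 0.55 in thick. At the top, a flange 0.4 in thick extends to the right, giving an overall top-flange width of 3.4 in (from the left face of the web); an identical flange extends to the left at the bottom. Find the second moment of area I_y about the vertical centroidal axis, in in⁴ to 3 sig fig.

Break the section into simple shapes (no overlaps), measuring from the bottom-left corner of the bounding box.
Web: 0.55 × 6.8, A = 3.74 in², x = 3.125 in, Ī = 0.094279 in⁴.
Top flange (beyond web): 2.85 × 0.4, A = 1.14 in², x = 4.825 in, Ī = 0.77164 in⁴.
Bottom flange (beyond web): 2.85 × 0.4, A = 1.14 in², x = 1.425 in, Ī = 0.77164 in⁴.
Centroid: x̄ = ΣA·x / ΣA = 3.125 in.
Transfer each piece to the vertical centroidal axis using Ī + A·d² with d = x − 3.125:
  web: d = 0 in → contributes +0.094279 in⁴
  top flange (beyond web): d = 1.7 in → contributes +4.0662 in⁴
  bottom flange (beyond web): d = -1.7 in → contributes +4.0662 in⁴
Total I = 8.2268 in⁴.

I_y ≈ 8.23 in⁴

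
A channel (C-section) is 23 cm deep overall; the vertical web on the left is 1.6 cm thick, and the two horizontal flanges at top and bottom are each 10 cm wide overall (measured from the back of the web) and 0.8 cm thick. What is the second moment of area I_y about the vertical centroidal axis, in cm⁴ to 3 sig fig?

I_y ≈ 333 cm⁴

Split into non-overlapping primitives; take the origin at the lower-left of the bounding box.
Web: 1.6 × 23, A = 36.8 cm², x = 0.8 cm, Ī = 7.8507 cm⁴.
Top flange (beyond web): 8.4 × 0.8, A = 6.72 cm², x = 5.8 cm, Ī = 39.514 cm⁴.
Bottom flange (beyond web): 8.4 × 0.8, A = 6.72 cm², x = 5.8 cm, Ī = 39.514 cm⁴.
Centroid: x̄ = ΣA·x / ΣA = 2.1376 cm.
Transfer each piece to the vertical centroidal axis using Ī + A·d² with d = x − 2.1376:
  web: d = -1.3376 cm → contributes +73.69 cm⁴
  top flange (beyond web): d = 3.6624 cm → contributes +129.65 cm⁴
  bottom flange (beyond web): d = 3.6624 cm → contributes +129.65 cm⁴
Total I = 332.99 cm⁴.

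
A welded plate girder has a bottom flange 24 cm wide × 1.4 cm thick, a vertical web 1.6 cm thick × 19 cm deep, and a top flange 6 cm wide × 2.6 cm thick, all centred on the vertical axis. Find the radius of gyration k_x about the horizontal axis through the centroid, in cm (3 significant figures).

Split into non-overlapping primitives; take the origin at the lower-left of the bounding box.
Bottom plate: 24 × 1.4, A = 33.6 cm², y = 0.7 cm, Ī = 5.488 cm⁴.
Web plate: 1.6 × 19, A = 30.4 cm², y = 10.9 cm, Ī = 914.53 cm⁴.
Top plate: 6 × 2.6, A = 15.6 cm², y = 21.7 cm, Ī = 8.788 cm⁴.
Centroid: ȳ = ΣA·y / ΣA = 8.7111 cm.
Transfer each piece to the horizontal axis through the centroid using Ī + A·d² with d = y − 8.7111:
  bottom plate: d = -8.0111 cm → contributes +2161.8 cm⁴
  web plate: d = 2.1889 cm → contributes +1060.2 cm⁴
  top plate: d = 12.989 cm → contributes +2640.7 cm⁴
Total I = 5862.7 cm⁴.
Radius of gyration: k = √(I/A) = √(5862.7 / 79.6) = 8.5821 cm.

k_x ≈ 8.58 cm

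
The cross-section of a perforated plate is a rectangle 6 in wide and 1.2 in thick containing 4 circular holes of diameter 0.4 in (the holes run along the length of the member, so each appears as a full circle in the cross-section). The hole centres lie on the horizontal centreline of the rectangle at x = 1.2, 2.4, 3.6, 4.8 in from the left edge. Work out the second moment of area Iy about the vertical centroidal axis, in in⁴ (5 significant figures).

Iy ≈ 20.690 in⁴

Treat the section as a set of non-overlapping primitives; coordinates are from the bounding-box lower-left.
Plate: 6 × 1.2, A = 7.2 in², x = 3 in, Ī = 21.6 in⁴.
Hole 1 (subtracted): ⌀0.4, A = 0.1256637 in², x = 1.2 in, Ī = 0.001256637 in⁴.
Hole 2 (subtracted): ⌀0.4, A = 0.1256637 in², x = 2.4 in, Ī = 0.001256637 in⁴.
Hole 3 (subtracted): ⌀0.4, A = 0.1256637 in², x = 3.6 in, Ī = 0.001256637 in⁴.
Hole 4 (subtracted): ⌀0.4, A = 0.1256637 in², x = 4.8 in, Ī = 0.001256637 in⁴.
By symmetry the centroid is at mid-width, x̄ = 3 in.
Transfer each piece to the vertical centroidal axis using Ī + A·d² with d = x − 3:
  plate: d = 0 in → contributes +21.6 in⁴
  hole 1: d = -1.8 in → contributes −0.408407 in⁴
  hole 2: d = -0.6 in → contributes −0.04649557 in⁴
  hole 3: d = 0.6 in → contributes −0.04649557 in⁴
  hole 4: d = 1.8 in → contributes −0.408407 in⁴
Total I = 20.69019 in⁴.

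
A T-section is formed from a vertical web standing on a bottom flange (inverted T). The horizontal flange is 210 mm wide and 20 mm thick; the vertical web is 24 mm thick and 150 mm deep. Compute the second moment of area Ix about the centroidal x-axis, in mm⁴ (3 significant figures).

Ix ≈ 2.09 × 10⁷ mm⁴

Treat the section as a set of non-overlapping primitives; coordinates are from the bounding-box lower-left.
Flange: 210 × 20, A = 4 200 mm², y = 10 mm, Ī = 140 000 mm⁴.
Web: 24 × 150, A = 3 600 mm², y = 95 mm, Ī = 6 750 000 mm⁴.
Centroid: ȳ = ΣA·y / ΣA = 49.231 mm.
Transfer each piece to the centroidal x-axis using Ī + A·d² with d = y − 49.231:
  flange: d = -39.231 mm → contributes +6 604 024 mm⁴
  web: d = 45.769 mm → contributes +14 291 361 mm⁴
Total I = 20 895 385 mm⁴.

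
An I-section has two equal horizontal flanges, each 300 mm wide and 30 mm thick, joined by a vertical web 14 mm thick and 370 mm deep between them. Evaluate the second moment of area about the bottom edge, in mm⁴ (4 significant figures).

Break the section into simple shapes (no overlaps), measuring from the bottom-left corner of the bounding box.
Bottom flange: 300 × 30, A = 9 000 mm², y = 15 mm, Ī = 675 000 mm⁴.
Web: 14 × 370, A = 5 180 mm², y = 215 mm, Ī = 59 095 167 mm⁴.
Top flange: 300 × 30, A = 9 000 mm², y = 415 mm, Ī = 675 000 mm⁴.
Transfer each piece to a horizontal axis along the bottom face using Ī + A·d² with d = y − 0:
  bottom flange: d = 15 mm → contributes +2 700 000 mm⁴
  web: d = 215 mm → contributes +298 540 667 mm⁴
  top flange: d = 415 mm → contributes +1 550 700 000 mm⁴
Total I = 1 851 940 667 mm⁴.

I_base ≈ 1.852 × 10⁹ mm⁴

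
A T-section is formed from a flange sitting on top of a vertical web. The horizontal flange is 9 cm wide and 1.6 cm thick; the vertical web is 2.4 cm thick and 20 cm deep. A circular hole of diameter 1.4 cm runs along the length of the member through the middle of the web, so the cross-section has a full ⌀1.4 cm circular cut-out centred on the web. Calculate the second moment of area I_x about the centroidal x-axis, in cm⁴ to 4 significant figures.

I_x ≈ 2885 cm⁴

Decompose the section into non-overlapping parts with the origin at the bottom-left of its bounding rectangle.
Flange: 9 × 1.6, A = 14.4 cm², y = 20.8 cm, Ī = 3.072 cm⁴.
Web: 2.4 × 20, A = 48 cm², y = 10 cm, Ī = 1 600 cm⁴.
Hole (subtracted): ⌀1.4, A = 1.53938 cm², y = 10 cm, Ī = 0.188574 cm⁴.
Centroid: ȳ = ΣA·y / ΣA = 12.5553 cm.
Transfer each piece to the centroidal x-axis using Ī + A·d² with d = y − 12.5553:
  flange: d = 8.24465 cm → contributes +981.902 cm⁴
  web: d = -2.55535 cm → contributes +1913.43 cm⁴
  hole: d = -2.55535 cm → contributes −10.2404 cm⁴
Total I = 2885.09 cm⁴.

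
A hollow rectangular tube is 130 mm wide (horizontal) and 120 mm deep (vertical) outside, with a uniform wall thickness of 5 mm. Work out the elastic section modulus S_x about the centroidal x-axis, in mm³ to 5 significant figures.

S_x ≈ 9.0167 × 10⁴ mm³

Treat the section as a set of non-overlapping primitives; coordinates are from the bounding-box lower-left.
Outer rectangle: 130 × 120, A = 15 600 mm², y = 60 mm, Ī = 18 720 000 mm⁴.
Inner void (subtracted): 120 × 110, A = 13 200 mm², y = 60 mm, Ī = 13 310 000 mm⁴.
By symmetry the centroid is at mid-height, ȳ = 60 mm.
All pieces are centred on the centroidal x-axis, so I = ΣĪ (holes subtracted) = 5 410 000 mm⁴.
Extreme fibre distance c = 60 mm; S = I/c = 90166.67 mm³.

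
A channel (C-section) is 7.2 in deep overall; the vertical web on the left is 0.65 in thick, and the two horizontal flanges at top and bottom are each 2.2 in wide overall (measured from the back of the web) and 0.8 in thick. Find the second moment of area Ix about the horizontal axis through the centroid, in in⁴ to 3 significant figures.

Ix ≈ 45.7 in⁴

Break the section into simple shapes (no overlaps), measuring from the bottom-left corner of the bounding box.
Web: 0.65 × 7.2, A = 4.68 in², y = 3.6 in, Ī = 20.218 in⁴.
Top flange (beyond web): 1.55 × 0.8, A = 1.24 in², y = 6.8 in, Ī = 0.066133 in⁴.
Bottom flange (beyond web): 1.55 × 0.8, A = 1.24 in², y = 0.4 in, Ī = 0.066133 in⁴.
By symmetry the centroid is at mid-height, ȳ = 3.6 in.
Transfer each piece to the horizontal axis through the centroid using Ī + A·d² with d = y − 3.6:
  web: d = 0 in → contributes +20.218 in⁴
  top flange (beyond web): d = 3.2 in → contributes +12.764 in⁴
  bottom flange (beyond web): d = -3.2 in → contributes +12.764 in⁴
Total I = 45.745 in⁴.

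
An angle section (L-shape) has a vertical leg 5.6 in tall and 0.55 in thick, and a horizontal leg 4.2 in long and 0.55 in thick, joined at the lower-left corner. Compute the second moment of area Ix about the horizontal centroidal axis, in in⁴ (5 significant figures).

Ix ≈ 15.848 in⁴

Decompose the section into non-overlapping parts with the origin at the bottom-left of its bounding rectangle.
Vertical leg: 0.55 × 5.6, A = 3.08 in², y = 2.8 in, Ī = 8.049067 in⁴.
Horizontal leg (remainder): 3.65 × 0.55, A = 2.0075 in², y = 0.275 in, Ī = 0.05060573 in⁴.
Centroid: ȳ = ΣA·y / ΣA = 1.803649 in.
Transfer each piece to the horizontal centroidal axis using Ī + A·d² with d = y − 1.803649:
  vertical leg: d = 0.9963514 in → contributes +11.10663 in⁴
  horizontal leg (remainder): d = -1.528649 in → contributes +4.741665 in⁴
Total I = 15.8483 in⁴.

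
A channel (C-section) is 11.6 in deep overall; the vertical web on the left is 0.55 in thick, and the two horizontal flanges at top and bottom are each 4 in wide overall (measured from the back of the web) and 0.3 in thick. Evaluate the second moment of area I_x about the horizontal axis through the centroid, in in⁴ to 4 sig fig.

I_x ≈ 137.6 in⁴

Decompose the section into non-overlapping parts with the origin at the bottom-left of its bounding rectangle.
Web: 0.55 × 11.6, A = 6.38 in², y = 5.8 in, Ī = 71.5411 in⁴.
Top flange (beyond web): 3.45 × 0.3, A = 1.035 in², y = 11.45 in, Ī = 0.0077625 in⁴.
Bottom flange (beyond web): 3.45 × 0.3, A = 1.035 in², y = 0.15 in, Ī = 0.0077625 in⁴.
By symmetry the centroid is at mid-height, ȳ = 5.8 in.
Transfer each piece to the horizontal axis through the centroid using Ī + A·d² with d = y − 5.8:
  web: d = 0 in → contributes +71.5411 in⁴
  top flange (beyond web): d = 5.65 in → contributes +33.0476 in⁴
  bottom flange (beyond web): d = -5.65 in → contributes +33.0476 in⁴
Total I = 137.636 in⁴.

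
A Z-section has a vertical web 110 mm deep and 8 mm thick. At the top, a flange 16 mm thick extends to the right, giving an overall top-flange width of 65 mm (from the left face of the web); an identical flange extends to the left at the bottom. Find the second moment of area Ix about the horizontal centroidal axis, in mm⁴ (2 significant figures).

Treat the section as a set of non-overlapping primitives; coordinates are from the bounding-box lower-left.
Web: 8 × 110, A = 880 mm², y = 55 mm, Ī = 887 333 mm⁴.
Top flange (beyond web): 57 × 16, A = 912 mm², y = 102 mm, Ī = 19 456 mm⁴.
Bottom flange (beyond web): 57 × 16, A = 912 mm², y = 8 mm, Ī = 19 456 mm⁴.
Centroid: ȳ = ΣA·y / ΣA = 55 mm.
Transfer each piece to the horizontal centroidal axis using Ī + A·d² with d = y − 55:
  web: d = 0 mm → contributes +887 333 mm⁴
  top flange (beyond web): d = 47 mm → contributes +2 034 064 mm⁴
  bottom flange (beyond web): d = -47 mm → contributes +2 034 064 mm⁴
Total I = 4 955 461 mm⁴.

Ix ≈ 5.0 × 10⁶ mm⁴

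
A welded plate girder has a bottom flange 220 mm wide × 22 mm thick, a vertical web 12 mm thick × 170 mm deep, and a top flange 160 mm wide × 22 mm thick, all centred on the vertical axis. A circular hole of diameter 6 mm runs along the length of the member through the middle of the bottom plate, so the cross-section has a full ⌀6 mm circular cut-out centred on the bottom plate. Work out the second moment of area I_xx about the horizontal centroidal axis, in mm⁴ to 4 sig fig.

Break the section into simple shapes (no overlaps), measuring from the bottom-left corner of the bounding box.
Bottom plate: 220 × 22, A = 4 840 mm², y = 11 mm, Ī = 195 213 mm⁴.
Web plate: 12 × 170, A = 2 040 mm², y = 107 mm, Ī = 4 913 000 mm⁴.
Top plate: 160 × 22, A = 3 520 mm², y = 203 mm, Ī = 141 973 mm⁴.
Hole (subtracted): ⌀6, A = 28.2743 mm², y = 11 mm, Ī = 63.6173 mm⁴.
Centroid: ȳ = ΣA·y / ΣA = 95.0439 mm.
Transfer each piece to the horizontal centroidal axis using Ī + A·d² with d = y − 95.0439:
  bottom plate: d = -84.0439 mm → contributes +34 381 937 mm⁴
  web plate: d = 11.9561 mm → contributes +5 204 616 mm⁴
  top plate: d = 107.956 mm → contributes +41 165 902 mm⁴
  hole: d = -84.0439 mm → contributes −199 776 mm⁴
Total I = 80 552 679 mm⁴.

I_xx ≈ 8.055 × 10⁷ mm⁴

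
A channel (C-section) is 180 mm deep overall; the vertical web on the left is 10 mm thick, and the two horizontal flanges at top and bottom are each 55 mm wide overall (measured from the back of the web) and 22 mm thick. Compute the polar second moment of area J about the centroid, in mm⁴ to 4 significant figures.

J ≈ 1.836 × 10⁷ mm⁴

Decompose the section into non-overlapping parts with the origin at the bottom-left of its bounding rectangle.
Web: 10 × 180, A = 1 800 mm², y = 90 mm, Ī = 4 860 000 mm⁴.
Top flange (beyond web): 45 × 22, A = 990 mm², y = 169 mm, Ī = 39 930 mm⁴.
Bottom flange (beyond web): 45 × 22, A = 990 mm², y = 11 mm, Ī = 39 930 mm⁴.
By symmetry the centroid is at mid-height, ȳ = 90 mm.
Transfer each piece to the centroidal x-axis using Ī + A·d² with d = y − 90:
  web: d = 0 mm → contributes +4 860 000 mm⁴
  top flange (beyond web): d = 79 mm → contributes +6 218 520 mm⁴
  bottom flange (beyond web): d = -79 mm → contributes +6 218 520 mm⁴
Total I = 17 297 040 mm⁴.
For the y-axis: x̄ = 19.4048 mm.
Repeating about the centroidal y-axis gives I_y = 1 062 161 mm⁴.
Polar second moment: J = I_x + I_y = 18 359 201 mm⁴.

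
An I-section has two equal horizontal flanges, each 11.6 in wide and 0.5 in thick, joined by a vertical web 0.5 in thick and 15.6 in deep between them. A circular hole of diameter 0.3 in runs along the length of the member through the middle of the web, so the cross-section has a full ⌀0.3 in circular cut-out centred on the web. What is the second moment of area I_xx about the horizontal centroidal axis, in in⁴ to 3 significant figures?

Decompose the section into non-overlapping parts with the origin at the bottom-left of its bounding rectangle.
Bottom flange: 11.6 × 0.5, A = 5.8 in², y = 0.25 in, Ī = 0.12083 in⁴.
Web: 0.5 × 15.6, A = 7.8 in², y = 8.3 in, Ī = 158.18 in⁴.
Top flange: 11.6 × 0.5, A = 5.8 in², y = 16.35 in, Ī = 0.12083 in⁴.
Hole (subtracted): ⌀0.3, A = 0.070686 in², y = 8.3 in, Ī = 0.00039761 in⁴.
By symmetry the centroid is at mid-height, ȳ = 8.3 in.
Transfer each piece to the horizontal centroidal axis using Ī + A·d² with d = y − 8.3:
  bottom flange: d = -8.05 in → contributes +375.98 in⁴
  web: d = 0 in → contributes +158.18 in⁴
  top flange: d = 8.05 in → contributes +375.98 in⁴
  hole: d = 0 in → contributes −0.00039761 in⁴
Total I = 910.13 in⁴.

I_xx ≈ 910 in⁴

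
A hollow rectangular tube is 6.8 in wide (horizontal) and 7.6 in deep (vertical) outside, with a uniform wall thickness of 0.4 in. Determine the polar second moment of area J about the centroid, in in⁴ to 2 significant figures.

Treat the section as a set of non-overlapping primitives; coordinates are from the bounding-box lower-left.
Outer rectangle: 6.8 × 7.6, A = 51.68 in², y = 3.8 in, Ī = 248.8 in⁴.
Inner void (subtracted): 6 × 6.8, A = 40.8 in², y = 3.8 in, Ī = 157.2 in⁴.
By symmetry the centroid is at mid-height, ȳ = 3.8 in.
All pieces are centred on the centroidal x-axis, so I = ΣĪ (holes subtracted) = 91.54 in⁴.
Repeating about the centroidal y-axis gives I_y = 76.74 in⁴.
Polar second moment: J = I_x + I_y = 168.3 in⁴.

J ≈ 170 in⁴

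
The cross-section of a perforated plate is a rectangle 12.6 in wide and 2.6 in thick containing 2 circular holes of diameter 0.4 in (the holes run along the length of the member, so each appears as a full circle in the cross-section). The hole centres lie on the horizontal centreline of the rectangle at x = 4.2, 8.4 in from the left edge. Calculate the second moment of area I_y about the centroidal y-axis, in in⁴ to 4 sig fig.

I_y ≈ 432.3 in⁴

Split into non-overlapping primitives; take the origin at the lower-left of the bounding box.
Plate: 12.6 × 2.6, A = 32.76 in², x = 6.3 in, Ī = 433.415 in⁴.
Hole 1 (subtracted): ⌀0.4, A = 0.125664 in², x = 4.2 in, Ī = 0.00125664 in⁴.
Hole 2 (subtracted): ⌀0.4, A = 0.125664 in², x = 8.4 in, Ī = 0.00125664 in⁴.
By symmetry the centroid is at mid-width, x̄ = 6.3 in.
Transfer each piece to the centroidal y-axis using Ī + A·d² with d = x − 6.3:
  plate: d = 0 in → contributes +433.415 in⁴
  hole 1: d = -2.1 in → contributes −0.555434 in⁴
  hole 2: d = 2.1 in → contributes −0.555434 in⁴
Total I = 432.304 in⁴.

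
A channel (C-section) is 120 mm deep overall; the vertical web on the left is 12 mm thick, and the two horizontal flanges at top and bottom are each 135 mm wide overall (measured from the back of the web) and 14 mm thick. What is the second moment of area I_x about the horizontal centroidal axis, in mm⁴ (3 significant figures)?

I_x ≈ 1.15 × 10⁷ mm⁴

Split into non-overlapping primitives; take the origin at the lower-left of the bounding box.
Web: 12 × 120, A = 1 440 mm², y = 60 mm, Ī = 1 728 000 mm⁴.
Top flange (beyond web): 123 × 14, A = 1 722 mm², y = 113 mm, Ī = 28 126 mm⁴.
Bottom flange (beyond web): 123 × 14, A = 1 722 mm², y = 7 mm, Ī = 28 126 mm⁴.
By symmetry the centroid is at mid-height, ȳ = 60 mm.
Transfer each piece to the horizontal centroidal axis using Ī + A·d² with d = y − 60:
  web: d = 0 mm → contributes +1 728 000 mm⁴
  top flange (beyond web): d = 53 mm → contributes +4 865 224 mm⁴
  bottom flange (beyond web): d = -53 mm → contributes +4 865 224 mm⁴
Total I = 11 458 448 mm⁴.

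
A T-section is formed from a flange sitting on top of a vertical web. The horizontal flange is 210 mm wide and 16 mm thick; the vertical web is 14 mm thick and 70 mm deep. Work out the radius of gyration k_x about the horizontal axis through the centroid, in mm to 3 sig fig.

Break the section into simple shapes (no overlaps), measuring from the bottom-left corner of the bounding box.
Flange: 210 × 16, A = 3 360 mm², y = 78 mm, Ī = 71 680 mm⁴.
Web: 14 × 70, A = 980 mm², y = 35 mm, Ī = 400 167 mm⁴.
Centroid: ȳ = ΣA·y / ΣA = 68.29 mm.
Transfer each piece to the horizontal axis through the centroid using Ī + A·d² with d = y − 68.29:
  flange: d = 9.7097 mm → contributes +388 454 mm⁴
  web: d = -33.29 mm → contributes +1 486 247 mm⁴
Total I = 1 874 701 mm⁴.
Radius of gyration: k = √(I/A) = √(1 874 701 / 4 340) = 20.784 mm.

k_x ≈ 20.8 mm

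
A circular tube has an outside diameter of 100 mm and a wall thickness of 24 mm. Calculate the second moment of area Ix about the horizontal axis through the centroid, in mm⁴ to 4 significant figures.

Treat the section as a set of non-overlapping primitives; coordinates are from the bounding-box lower-left.
Outer circle: ⌀100, A = 7853.98 mm², y = 50 mm, Ī = 4 908 739 mm⁴.
Bore (subtracted): ⌀52, A = 2123.72 mm², y = 50 mm, Ī = 358 908 mm⁴.
By symmetry the centroid is at mid-height, ȳ = 50 mm.
All pieces are centred on the horizontal axis through the centroid, so I = ΣĪ (holes subtracted) = 4 549 830 mm⁴.

Ix ≈ 4.550 × 10⁶ mm⁴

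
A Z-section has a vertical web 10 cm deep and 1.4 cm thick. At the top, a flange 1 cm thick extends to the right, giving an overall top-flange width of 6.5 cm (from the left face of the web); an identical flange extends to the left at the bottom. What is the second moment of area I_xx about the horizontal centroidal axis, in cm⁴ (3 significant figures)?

Split into non-overlapping primitives; take the origin at the lower-left of the bounding box.
Web: 1.4 × 10, A = 14 cm², y = 5 cm, Ī = 116.67 cm⁴.
Top flange (beyond web): 5.1 × 1, A = 5.1 cm², y = 9.5 cm, Ī = 0.425 cm⁴.
Bottom flange (beyond web): 5.1 × 1, A = 5.1 cm², y = 0.5 cm, Ī = 0.425 cm⁴.
Centroid: ȳ = ΣA·y / ΣA = 5 cm.
Transfer each piece to the horizontal centroidal axis using Ī + A·d² with d = y − 5:
  web: d = 0 cm → contributes +116.67 cm⁴
  top flange (beyond web): d = 4.5 cm → contributes +103.7 cm⁴
  bottom flange (beyond web): d = -4.5 cm → contributes +103.7 cm⁴
Total I = 324.07 cm⁴.

I_xx ≈ 324 cm⁴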